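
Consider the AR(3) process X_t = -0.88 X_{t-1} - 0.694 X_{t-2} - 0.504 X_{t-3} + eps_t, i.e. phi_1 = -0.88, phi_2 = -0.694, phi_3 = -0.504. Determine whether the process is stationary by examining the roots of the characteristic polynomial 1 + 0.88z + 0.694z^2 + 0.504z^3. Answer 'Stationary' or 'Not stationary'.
\text{Stationary}

The AR(p) characteristic polynomial is P(z) = 1 + 0.88z + 0.694z^2 + 0.504z^3.
Stationarity requires all roots to lie outside the unit circle, i.e. |z| > 1 for every root.
Degree 3: look for a simple real root z0 first, then factor out (1 - z/z0) and solve the remaining quadratic.
Testing z0 = -1.25: P(-1.25) = 1 + (0.88)(-1.25) + (0.694)(-1.25)^2 + (0.504)(-1.25)^3
  = 1 + (-1.1) + (1.084375) + (-0.984375) = 0.  So z_0 = -1.25 is a root, |z_0| = 1.25.
Divide out the factor (1 + 0.8 z) = (1 - z/z0) (since 1/z0 = -0.8):
  P(z) = (1 + 0.8 z)(1 + (0.08) z + (0.63) z^2)
  [check: z-coef 0.08 - (-0.8) = 0.88; z^2-coef 0.63 - (-0.8)(0.08) = 0.694; z^3-coef -(-0.8)(0.63) = 0.504.]
Remaining roots from the quadratic factor 1 + (0.08) z + (0.63) z^2:
  Set 1 + (0.08) z + (0.63) z^2 = 0, i.e. a z^2 + b z + c = 0 with a = 0.63, b = 0.08, c = 1.
  Discriminant D = b^2 - 4ac = (0.08)^2 - 4*(0.63)*1 = 0.0064 - (2.52) = -2.5136.
  D < 0, so the roots are the complex-conjugate pair z = (-b +/- i sqrt(-D)) / (2a) = -0.0635 +/- 1.2583i.
  For a conjugate pair |z|^2 = z * conj(z) = (product of roots) = c/a = 1/(0.63) = 1.587302, so |z| = sqrt(1.587302) = 1.2599 for both roots.
Moduli of all roots: 1.2500, 1.2599, 1.2599.
All moduli strictly greater than 1? Yes.
Verdict: Stationary.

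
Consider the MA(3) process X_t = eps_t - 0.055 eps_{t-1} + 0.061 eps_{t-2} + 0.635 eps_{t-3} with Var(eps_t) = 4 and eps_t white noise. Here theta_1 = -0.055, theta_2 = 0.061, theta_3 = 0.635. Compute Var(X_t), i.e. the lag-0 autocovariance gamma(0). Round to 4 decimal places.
\gamma(0) = 5.6399

For an MA(q) process X_t = eps_t + sum_i theta_i eps_{t-i} with
Var(eps_t) = sigma^2, the variance is
  gamma(0) = sigma^2 * (1 + sum_i theta_i^2).
  sum_i theta_i^2 = (-0.055)^2 + (0.061)^2 + (0.635)^2 = 0.003025 + 0.003721 + 0.403225 = 0.409971.
  gamma(0) = 4 * (1 + 0.409971) = 4 * 1.409971 = 5.639884, which rounds to 5.6399.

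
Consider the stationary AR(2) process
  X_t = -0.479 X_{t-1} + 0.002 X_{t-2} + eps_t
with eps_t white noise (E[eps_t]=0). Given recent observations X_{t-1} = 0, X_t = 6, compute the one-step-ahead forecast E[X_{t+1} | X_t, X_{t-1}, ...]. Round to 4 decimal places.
E[X_{t+1} \mid \mathcal F_t] = -2.8740

For an AR(p) model X_t = c + sum_i phi_i X_{t-i} + eps_t, the
one-step-ahead conditional mean is
  E[X_{t+1} | X_t, ...] = c + sum_i phi_i X_{t+1-i}.
Substitute known values:
  E[X_{t+1} | ...] = (-0.479) * (6) + (0.002) * (0)
                   = -2.8740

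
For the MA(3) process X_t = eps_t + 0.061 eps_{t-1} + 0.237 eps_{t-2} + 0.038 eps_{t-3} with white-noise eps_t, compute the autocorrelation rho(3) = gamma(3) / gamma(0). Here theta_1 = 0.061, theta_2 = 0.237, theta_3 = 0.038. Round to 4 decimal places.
\rho(3) = 0.0358

For an MA(q) process with theta_0 = 1, the autocovariance is
  gamma(k) = sigma^2 * sum_{i=0..q-k} theta_i * theta_{i+k},
and rho(k) = gamma(k) / gamma(0). Sigma^2 cancels.
  numerator   = (1)*(0.038) = 0.038.
  denominator = (1)^2 + (0.061)^2 + (0.237)^2 + (0.038)^2 = 1.061334.
  rho(3) = 0.038 / 1.061334 = 0.0358.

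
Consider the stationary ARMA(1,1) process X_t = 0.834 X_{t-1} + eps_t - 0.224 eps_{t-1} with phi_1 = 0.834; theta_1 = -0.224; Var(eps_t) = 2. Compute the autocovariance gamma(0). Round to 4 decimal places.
\gamma(0) = 4.4445

Multiply the model equation by X_{t-k} and take expectations. With theta_0 = psi_0 = 1 and psi_j the MA(infinity) weights, this gives
  gamma(k) - sum_i phi_i gamma(k-i) = c_k,
  c_k = sigma^2 * sum_{j=k..q} theta_j psi_{j-k}   (c_k = 0 for k > q),
using gamma(-m) = gamma(m).
psi-weights needed (psi_j = theta_j + sum_i phi_i psi_{j-i}):
  psi_1 = theta_1 + phi_1 = -0.224 + (0.834) = 0.61
Right-hand sides:
  c_0 = sigma^2 (1 + theta_1 psi_1) = 2 * (1 + (-0.224)(0.61)) = 2 * 0.86336 = 1.72672
  c_1 = sigma^2 theta_1 = 2 * (-0.224) = -0.448
  c_2 = 0
Equations for k = 0 and k = 1 (AR order 1):
  gamma(0) = phi_1 gamma(1) + c_0
  gamma(1) = phi_1 gamma(0) + c_1
Substituting the second into the first: gamma(0) (1 - phi_1^2) = c_0 + phi_1 c_1, so
  gamma(0) = (c_0 + phi_1 c_1) / (1 - phi_1^2) = (1.72672 + (0.834)(-0.448)) / (1 - (0.834)^2) = 1.353088 / 0.304444 = 4.444456.
Therefore gamma(0) = 4.4445 (to 4 decimal places).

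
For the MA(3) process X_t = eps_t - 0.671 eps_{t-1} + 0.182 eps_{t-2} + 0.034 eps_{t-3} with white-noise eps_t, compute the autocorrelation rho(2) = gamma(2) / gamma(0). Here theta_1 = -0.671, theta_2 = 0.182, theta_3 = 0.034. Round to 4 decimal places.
\rho(2) = 0.1072

For an MA(q) process with theta_0 = 1, the autocovariance is
  gamma(k) = sigma^2 * sum_{i=0..q-k} theta_i * theta_{i+k},
and rho(k) = gamma(k) / gamma(0). Sigma^2 cancels.
  numerator   = (1)*(0.182) + (-0.671)*(0.034) = 0.159186.
  denominator = (1)^2 + (-0.671)^2 + (0.182)^2 + (0.034)^2 = 1.484521.
  rho(2) = 0.159186 / 1.484521 = 0.1072.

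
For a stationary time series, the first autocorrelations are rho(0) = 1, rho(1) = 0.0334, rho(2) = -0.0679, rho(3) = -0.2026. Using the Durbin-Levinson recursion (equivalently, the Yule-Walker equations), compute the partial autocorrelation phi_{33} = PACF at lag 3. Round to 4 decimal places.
\phi_{33} = -0.1990

The PACF at lag k is phi_{kk}, the last component of the solution
to the Yule-Walker system G_k phi = r_k where
  (G_k)_{ij} = rho(|i - j|), (r_k)_i = rho(i), i,j = 1..k.
Equivalently, Durbin-Levinson gives phi_{kk} iteratively:
  phi_{11} = rho(1)
  phi_{kk} = [rho(k) - sum_{j=1..k-1} phi_{k-1,j} rho(k-j)]
            / [1 - sum_{j=1..k-1} phi_{k-1,j} rho(j)],
  phi_{k,j} = phi_{k-1,j} - phi_{kk} phi_{k-1,k-j},  j = 1..k-1.
Step k = 1:
  phi_11 = rho(1) = 0.0334.
Step k = 2:
  phi_22 = [rho(2) - phi_11 rho(1)] / [1 - phi_11 rho(1)] = [-0.0679 - (0.0334)(0.0334)] / [1 - (0.0334)(0.0334)]
         = -0.06901556 / 0.99888444 = -0.069093.
  Update: phi_21 = phi_11 - phi_22 phi_11 = 0.0334 - (-0.069093)(0.0334) = 0.035708.
Step k = 3:
  phi_33 = [rho(3) - phi_21 rho(2) - phi_22 rho(1)] / [1 - phi_21 rho(1) - phi_22 rho(2)]
    numerator   = -0.2026 - (0.035708)(-0.0679) - (-0.069093)(0.0334) = -0.19786775
    denominator = 1 - (0.035708)(0.0334) - (-0.069093)(-0.0679) = 0.99411597
  phi_33 = -0.19786775 / 0.99411597 = -0.199.
Therefore phi_{33} = -0.1990.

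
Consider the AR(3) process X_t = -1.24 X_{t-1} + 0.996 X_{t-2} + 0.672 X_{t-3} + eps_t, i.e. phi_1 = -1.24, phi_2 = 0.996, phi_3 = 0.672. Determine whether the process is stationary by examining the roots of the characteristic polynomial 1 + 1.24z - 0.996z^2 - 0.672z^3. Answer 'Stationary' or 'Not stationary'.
\text{Not stationary}

The AR(p) characteristic polynomial is P(z) = 1 + 1.24z - 0.996z^2 - 0.672z^3.
Stationarity requires all roots to lie outside the unit circle, i.e. |z| > 1 for every root.
Degree 3: look for a simple real root z0 first, then factor out (1 - z/z0) and solve the remaining quadratic.
Testing z0 = -0.625: P(-0.625) = 1 + (1.24)(-0.625) + (-0.996)(-0.625)^2 + (-0.672)(-0.625)^3
  = 1 + (-0.775) + (-0.389062) + (0.164062) = 0.  So z_0 = -0.625 is a root, |z_0| = 0.625.
Divide out the factor (1 + 1.6 z) = (1 - z/z0) (since 1/z0 = -1.6):
  P(z) = (1 + 1.6 z)(1 + (-0.36) z + (-0.42) z^2)
  [check: z-coef -0.36 - (-1.6) = 1.24; z^2-coef -0.42 - (-1.6)(-0.36) = -0.996; z^3-coef -(-1.6)(-0.42) = -0.672.]
Remaining roots from the quadratic factor 1 + (-0.36) z + (-0.42) z^2:
  Set 1 + (-0.36) z + (-0.42) z^2 = 0, i.e. a z^2 + b z + c = 0 with a = -0.42, b = -0.36, c = 1.
  Discriminant D = b^2 - 4ac = (-0.36)^2 - 4*(-0.42)*1 = 0.1296 - (-1.68) = 1.8096.
  D >= 0, so the roots are real: z = (-b +/- sqrt(D)) / (2a) = (0.36 +/- 1.345214) / (-0.84).
    z_1 = (0.36 + 1.345214) / (-0.84) = -2.03,   |z_1| = 2.03.
    z_2 = (0.36 - 1.345214) / (-0.84) = 1.1729,   |z_2| = 1.1729.
Moduli of all roots: 0.6250, 2.0300, 1.1729.
All moduli strictly greater than 1? No.
Verdict: Not stationary.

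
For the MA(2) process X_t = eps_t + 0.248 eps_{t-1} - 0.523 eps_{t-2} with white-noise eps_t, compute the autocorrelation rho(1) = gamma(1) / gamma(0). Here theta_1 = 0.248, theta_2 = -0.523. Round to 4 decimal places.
\rho(1) = 0.0886

For an MA(q) process with theta_0 = 1, the autocovariance is
  gamma(k) = sigma^2 * sum_{i=0..q-k} theta_i * theta_{i+k},
and rho(k) = gamma(k) / gamma(0). Sigma^2 cancels.
  numerator   = (1)*(0.248) + (0.248)*(-0.523) = 0.118296.
  denominator = (1)^2 + (0.248)^2 + (-0.523)^2 = 1.335033.
  rho(1) = 0.118296 / 1.335033 = 0.0886.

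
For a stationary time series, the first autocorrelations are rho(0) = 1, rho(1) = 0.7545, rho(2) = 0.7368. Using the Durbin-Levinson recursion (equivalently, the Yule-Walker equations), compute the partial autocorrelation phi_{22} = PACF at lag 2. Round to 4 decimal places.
\phi_{22} = 0.3889

The PACF at lag k is phi_{kk}, the last component of the solution
to the Yule-Walker system G_k phi = r_k where
  (G_k)_{ij} = rho(|i - j|), (r_k)_i = rho(i), i,j = 1..k.
Equivalently, Durbin-Levinson gives phi_{kk} iteratively:
  phi_{11} = rho(1)
  phi_{kk} = [rho(k) - sum_{j=1..k-1} phi_{k-1,j} rho(k-j)]
            / [1 - sum_{j=1..k-1} phi_{k-1,j} rho(j)],
  phi_{k,j} = phi_{k-1,j} - phi_{kk} phi_{k-1,k-j},  j = 1..k-1.
Step k = 1:
  phi_11 = rho(1) = 0.7545.
Step k = 2:
  phi_22 = [rho(2) - phi_11 rho(1)] / [1 - phi_11 rho(1)] = [0.7368 - (0.7545)(0.7545)] / [1 - (0.7545)(0.7545)]
         = 0.16752975 / 0.43072975 = 0.3889.
Therefore phi_{22} = 0.3889.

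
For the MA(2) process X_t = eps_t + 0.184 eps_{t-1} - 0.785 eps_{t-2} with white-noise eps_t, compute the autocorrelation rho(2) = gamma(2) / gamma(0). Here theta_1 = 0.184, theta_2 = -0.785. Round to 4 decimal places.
\rho(2) = -0.4757

For an MA(q) process with theta_0 = 1, the autocovariance is
  gamma(k) = sigma^2 * sum_{i=0..q-k} theta_i * theta_{i+k},
and rho(k) = gamma(k) / gamma(0). Sigma^2 cancels.
  numerator   = (1)*(-0.785) = -0.785.
  denominator = (1)^2 + (0.184)^2 + (-0.785)^2 = 1.650081.
  rho(2) = -0.785 / 1.650081 = -0.4757.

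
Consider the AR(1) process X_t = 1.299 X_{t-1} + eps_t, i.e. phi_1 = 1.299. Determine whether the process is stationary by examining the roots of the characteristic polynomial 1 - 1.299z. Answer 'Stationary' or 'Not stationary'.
\text{Not stationary}

The AR(p) characteristic polynomial is P(z) = 1 - 1.299z.
Stationarity requires all roots to lie outside the unit circle, i.e. |z| > 1 for every root.
This is linear in z: 1 + (-1.299) z = 0  =>  z = -1/(-1.299) = 0.769823,  |z| = 0.769823.
Moduli of all roots: 0.7698.
All moduli strictly greater than 1? No.
Verdict: Not stationary.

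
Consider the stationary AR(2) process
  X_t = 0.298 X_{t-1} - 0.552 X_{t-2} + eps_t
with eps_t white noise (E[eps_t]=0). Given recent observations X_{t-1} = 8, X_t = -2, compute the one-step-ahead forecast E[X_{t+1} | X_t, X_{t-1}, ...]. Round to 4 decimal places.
E[X_{t+1} \mid \mathcal F_t] = -5.0120

For an AR(p) model X_t = c + sum_i phi_i X_{t-i} + eps_t, the
one-step-ahead conditional mean is
  E[X_{t+1} | X_t, ...] = c + sum_i phi_i X_{t+1-i}.
Substitute known values:
  E[X_{t+1} | ...] = (0.298) * (-2) + (-0.552) * (8)
                   = -5.0120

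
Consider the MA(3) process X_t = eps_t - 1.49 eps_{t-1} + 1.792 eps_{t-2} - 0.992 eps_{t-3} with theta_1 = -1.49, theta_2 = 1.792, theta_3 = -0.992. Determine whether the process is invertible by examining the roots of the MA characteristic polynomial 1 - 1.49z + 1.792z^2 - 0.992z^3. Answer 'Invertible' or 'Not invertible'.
\text{Not invertible}

The MA(q) characteristic polynomial is P(z) = 1 - 1.49z + 1.792z^2 - 0.992z^3.
Invertibility requires all roots to lie outside the unit circle, i.e. |z| > 1 for every root.
Degree 3: look for a simple real root z0 first, then factor out (1 - z/z0) and solve the remaining quadratic.
Testing z0 = 1.25: P(1.25) = 1 + (-1.49)(1.25) + (1.792)(1.25)^2 + (-0.992)(1.25)^3
  = 1 + (-1.8625) + (2.8) + (-1.9375) = 0.  So z_0 = 1.25 is a root, |z_0| = 1.25.
Divide out the factor (1 - 0.8 z) = (1 - z/z0) (since 1/z0 = 0.8):
  P(z) = (1 - 0.8 z)(1 + (-0.69) z + (1.24) z^2)
  [check: z-coef -0.69 - (0.8) = -1.49; z^2-coef 1.24 - (0.8)(-0.69) = 1.792; z^3-coef -(0.8)(1.24) = -0.992.]
Remaining roots from the quadratic factor 1 + (-0.69) z + (1.24) z^2:
  Set 1 + (-0.69) z + (1.24) z^2 = 0, i.e. a z^2 + b z + c = 0 with a = 1.24, b = -0.69, c = 1.
  Discriminant D = b^2 - 4ac = (-0.69)^2 - 4*(1.24)*1 = 0.4761 - (4.96) = -4.4839.
  D < 0, so the roots are the complex-conjugate pair z = (-b +/- i sqrt(-D)) / (2a) = 0.2782 +/- 0.8538i.
  For a conjugate pair |z|^2 = z * conj(z) = (product of roots) = c/a = 1/(1.24) = 0.806452, so |z| = sqrt(0.806452) = 0.898 for both roots.
Moduli of all roots: 1.2500, 0.8980, 0.8980.
All moduli strictly greater than 1? No.
Verdict: Not invertible.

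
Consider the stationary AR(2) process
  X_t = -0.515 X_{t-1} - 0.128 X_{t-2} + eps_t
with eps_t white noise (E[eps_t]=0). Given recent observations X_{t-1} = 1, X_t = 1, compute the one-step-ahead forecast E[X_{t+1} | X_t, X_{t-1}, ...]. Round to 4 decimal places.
E[X_{t+1} \mid \mathcal F_t] = -0.6430

For an AR(p) model X_t = c + sum_i phi_i X_{t-i} + eps_t, the
one-step-ahead conditional mean is
  E[X_{t+1} | X_t, ...] = c + sum_i phi_i X_{t+1-i}.
Substitute known values:
  E[X_{t+1} | ...] = (-0.515) * (1) + (-0.128) * (1)
                   = -0.6430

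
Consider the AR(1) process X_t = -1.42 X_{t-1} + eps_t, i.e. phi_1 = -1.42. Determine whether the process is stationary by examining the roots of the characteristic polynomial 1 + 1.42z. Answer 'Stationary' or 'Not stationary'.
\text{Not stationary}

The AR(p) characteristic polynomial is P(z) = 1 + 1.42z.
Stationarity requires all roots to lie outside the unit circle, i.e. |z| > 1 for every root.
This is linear in z: 1 + (1.42) z = 0  =>  z = -1/(1.42) = -0.704225,  |z| = 0.704225.
Moduli of all roots: 0.7042.
All moduli strictly greater than 1? No.
Verdict: Not stationary.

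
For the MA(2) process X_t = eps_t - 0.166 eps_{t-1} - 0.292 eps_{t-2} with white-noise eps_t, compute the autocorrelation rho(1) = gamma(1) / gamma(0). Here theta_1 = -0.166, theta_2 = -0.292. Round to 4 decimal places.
\rho(1) = -0.1056

For an MA(q) process with theta_0 = 1, the autocovariance is
  gamma(k) = sigma^2 * sum_{i=0..q-k} theta_i * theta_{i+k},
and rho(k) = gamma(k) / gamma(0). Sigma^2 cancels.
  numerator   = (1)*(-0.166) + (-0.166)*(-0.292) = -0.117528.
  denominator = (1)^2 + (-0.166)^2 + (-0.292)^2 = 1.11282.
  rho(1) = -0.117528 / 1.11282 = -0.1056.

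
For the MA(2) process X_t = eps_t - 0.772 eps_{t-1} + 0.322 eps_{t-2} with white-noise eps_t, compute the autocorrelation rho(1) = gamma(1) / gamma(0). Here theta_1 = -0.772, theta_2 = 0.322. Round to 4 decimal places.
\rho(1) = -0.6005

For an MA(q) process with theta_0 = 1, the autocovariance is
  gamma(k) = sigma^2 * sum_{i=0..q-k} theta_i * theta_{i+k},
and rho(k) = gamma(k) / gamma(0). Sigma^2 cancels.
  numerator   = (1)*(-0.772) + (-0.772)*(0.322) = -1.020584.
  denominator = (1)^2 + (-0.772)^2 + (0.322)^2 = 1.699668.
  rho(1) = -1.020584 / 1.699668 = -0.6005.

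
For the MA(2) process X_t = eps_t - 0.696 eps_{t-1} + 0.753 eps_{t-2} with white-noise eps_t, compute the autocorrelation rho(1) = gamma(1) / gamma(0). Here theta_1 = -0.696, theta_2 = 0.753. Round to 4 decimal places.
\rho(1) = -0.5948

For an MA(q) process with theta_0 = 1, the autocovariance is
  gamma(k) = sigma^2 * sum_{i=0..q-k} theta_i * theta_{i+k},
and rho(k) = gamma(k) / gamma(0). Sigma^2 cancels.
  numerator   = (1)*(-0.696) + (-0.696)*(0.753) = -1.220088.
  denominator = (1)^2 + (-0.696)^2 + (0.753)^2 = 2.051425.
  rho(1) = -1.220088 / 2.051425 = -0.5948.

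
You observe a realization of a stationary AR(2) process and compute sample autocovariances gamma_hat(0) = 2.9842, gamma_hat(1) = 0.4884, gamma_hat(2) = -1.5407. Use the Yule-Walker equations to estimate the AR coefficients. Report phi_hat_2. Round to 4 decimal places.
\hat\phi_{2} = -0.5580

The Yule-Walker equations for an AR(p) process read, in matrix form,
  Gamma_p phi = r_p,   with   (Gamma_p)_{ij} = gamma(|i - j|),
                       (r_p)_i = gamma(i),   i,j = 1..p.
Substitute the sample gammas (Toeplitz matrix and right-hand side of size 2):
  Gamma_p = [[2.9842, 0.4884], [0.4884, 2.9842]]
  r_p     = [0.4884, -1.5407]
Written out:
  2.9842 phi_1 + 0.4884 phi_2 = 0.4884
  0.4884 phi_1 + 2.9842 phi_2 = -1.5407
Solve by Cramer's rule:
  det = gamma(0)^2 - gamma(1)^2 = (2.9842)^2 - (0.4884)^2 = 8.90544964 - 0.23853456 = 8.66691508
  phi_hat_1 = [gamma(1) gamma(0) - gamma(1) gamma(2)] / det = [(0.4884)(2.9842) - (0.4884)(-1.5407)] / 8.66691508 = 2.20996116 / 8.66691508 = 0.255
  phi_hat_2 = [gamma(0) gamma(2) - gamma(1)^2] / det = [(2.9842)(-1.5407) - (0.4884)^2] / 8.66691508 = -4.8362915 / 8.66691508 = -0.558
So phi_hat = [0.2550, -0.5580].
Therefore phi_hat_2 = -0.5580.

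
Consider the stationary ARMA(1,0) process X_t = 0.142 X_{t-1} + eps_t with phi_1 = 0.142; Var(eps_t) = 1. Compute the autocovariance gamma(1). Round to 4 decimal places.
\gamma(1) = 0.1449

Multiply the model equation by X_{t-k} and take expectations. With theta_0 = psi_0 = 1 and psi_j the MA(infinity) weights, this gives
  gamma(k) - sum_i phi_i gamma(k-i) = c_k,
  c_k = sigma^2 * sum_{j=k..q} theta_j psi_{j-k}   (c_k = 0 for k > q),
using gamma(-m) = gamma(m).
Pure AR (q = 0): c_0 = sigma^2 = 1, c_k = 0 for k >= 1.
Equations for k = 0 and k = 1 (AR order 1):
  gamma(0) = phi_1 gamma(1) + c_0
  gamma(1) = phi_1 gamma(0) + c_1
Substituting the second into the first: gamma(0) (1 - phi_1^2) = c_0 + phi_1 c_1, so
  gamma(0) = c_0 / (1 - phi_1^2) = 1 / (1 - (0.142)^2) = 1 / 0.979836 = 1.020579.
  gamma(1) = phi_1 gamma(0) = (0.142)(1.020579) = 0.144922.
Therefore gamma(1) = 0.1449 (to 4 decimal places).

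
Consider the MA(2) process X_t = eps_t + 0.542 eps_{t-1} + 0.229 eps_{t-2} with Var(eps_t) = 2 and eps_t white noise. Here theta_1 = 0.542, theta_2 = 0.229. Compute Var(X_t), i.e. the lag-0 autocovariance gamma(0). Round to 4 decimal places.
\gamma(0) = 2.6924

For an MA(q) process X_t = eps_t + sum_i theta_i eps_{t-i} with
Var(eps_t) = sigma^2, the variance is
  gamma(0) = sigma^2 * (1 + sum_i theta_i^2).
  sum_i theta_i^2 = (0.542)^2 + (0.229)^2 = 0.293764 + 0.052441 = 0.346205.
  gamma(0) = 2 * (1 + 0.346205) = 2 * 1.346205 = 2.69241, which rounds to 2.6924.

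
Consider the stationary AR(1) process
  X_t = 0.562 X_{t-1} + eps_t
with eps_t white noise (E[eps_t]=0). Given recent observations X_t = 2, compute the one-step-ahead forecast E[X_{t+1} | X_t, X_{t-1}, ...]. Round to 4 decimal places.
E[X_{t+1} \mid \mathcal F_t] = 1.1240

For an AR(p) model X_t = c + sum_i phi_i X_{t-i} + eps_t, the
one-step-ahead conditional mean is
  E[X_{t+1} | X_t, ...] = c + sum_i phi_i X_{t+1-i}.
Substitute known values:
  E[X_{t+1} | ...] = (0.562) * (2)
                   = 1.1240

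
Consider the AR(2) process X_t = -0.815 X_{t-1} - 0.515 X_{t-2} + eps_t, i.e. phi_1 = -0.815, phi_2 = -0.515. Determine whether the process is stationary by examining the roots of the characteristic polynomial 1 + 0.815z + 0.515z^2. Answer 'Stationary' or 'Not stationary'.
\text{Stationary}

The AR(p) characteristic polynomial is P(z) = 1 + 0.815z + 0.515z^2.
Stationarity requires all roots to lie outside the unit circle, i.e. |z| > 1 for every root.
Set 1 + (0.815) z + (0.515) z^2 = 0, i.e. a z^2 + b z + c = 0 with a = 0.515, b = 0.815, c = 1.
Discriminant D = b^2 - 4ac = (0.815)^2 - 4*(0.515)*1 = 0.664225 - (2.06) = -1.395775.
D < 0, so the roots are the complex-conjugate pair z = (-b +/- i sqrt(-D)) / (2a) = -0.7913 +/- 1.147i.
For a conjugate pair |z|^2 = z * conj(z) = (product of roots) = c/a = 1/(0.515) = 1.941748, so |z| = sqrt(1.941748) = 1.3935 for both roots.
Moduli of all roots: 1.3935, 1.3935.
All moduli strictly greater than 1? Yes.
Verdict: Stationary.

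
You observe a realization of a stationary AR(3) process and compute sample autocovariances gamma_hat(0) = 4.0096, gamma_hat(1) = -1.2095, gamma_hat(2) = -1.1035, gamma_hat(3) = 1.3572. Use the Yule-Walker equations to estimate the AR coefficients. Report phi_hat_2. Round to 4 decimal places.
\hat\phi_{2} = -0.3470

The Yule-Walker equations for an AR(p) process read, in matrix form,
  Gamma_p phi = r_p,   with   (Gamma_p)_{ij} = gamma(|i - j|),
                       (r_p)_i = gamma(i),   i,j = 1..p.
Substitute the sample gammas (Toeplitz matrix and right-hand side of size 3):
  Gamma_p = [[4.0096, -1.2095, -1.1035], [-1.2095, 4.0096, -1.2095], [-1.1035, -1.2095, 4.0096]]
  r_p     = [-1.2095, -1.1035, 1.3572]
Written out (R1..R3):
  (R1) 4.0096 phi_1 - 1.2095 phi_2 - 1.1035 phi_3 = -1.2095
  (R2) -1.2095 phi_1 + 4.0096 phi_2 - 1.2095 phi_3 = -1.1035
  (R3) -1.1035 phi_1 - 1.2095 phi_2 + 4.0096 phi_3 = 1.3572
Gaussian elimination:
  R2 <- R2 - (-1.2095/4.0096) R1 = R2 - (-0.301651) R1:  3.644753 phi_2 - 1.542372 phi_3 = -1.468347
  R3 <- R3 - (-1.1035/4.0096) R1 = R3 - (-0.275214) R1:  -1.542372 phi_2 + 3.705901 phi_3 = 1.024328
  R3 <- R3 - (-1.542372/3.644753) R2 = R3 - (-0.423176) R2:  3.053206 phi_3 = 0.402959
Back-substitution:
  phi_hat_3 = 0.402959 / 3.053206 = 0.131979
  phi_hat_2 = (-1.468347 - (-1.542372)(0.131979)) / 3.644753 = -0.347016
  phi_hat_1 = (-1.2095 - (-1.2095)(-0.347016) - (-1.1035)(0.131979)) / 4.0096 = -0.370006
So phi_hat = [-0.3700, -0.3470, 0.1320].
Therefore phi_hat_2 = -0.3470.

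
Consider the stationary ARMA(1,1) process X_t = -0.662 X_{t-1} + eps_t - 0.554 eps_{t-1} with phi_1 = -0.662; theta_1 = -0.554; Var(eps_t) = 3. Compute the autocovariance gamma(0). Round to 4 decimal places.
\gamma(0) = 10.8966

Multiply the model equation by X_{t-k} and take expectations. With theta_0 = psi_0 = 1 and psi_j the MA(infinity) weights, this gives
  gamma(k) - sum_i phi_i gamma(k-i) = c_k,
  c_k = sigma^2 * sum_{j=k..q} theta_j psi_{j-k}   (c_k = 0 for k > q),
using gamma(-m) = gamma(m).
psi-weights needed (psi_j = theta_j + sum_i phi_i psi_{j-i}):
  psi_1 = theta_1 + phi_1 = -0.554 + (-0.662) = -1.216
Right-hand sides:
  c_0 = sigma^2 (1 + theta_1 psi_1) = 3 * (1 + (-0.554)(-1.216)) = 3 * 1.673664 = 5.020992
  c_1 = sigma^2 theta_1 = 3 * (-0.554) = -1.662
  c_2 = 0
Equations for k = 0 and k = 1 (AR order 1):
  gamma(0) = phi_1 gamma(1) + c_0
  gamma(1) = phi_1 gamma(0) + c_1
Substituting the second into the first: gamma(0) (1 - phi_1^2) = c_0 + phi_1 c_1, so
  gamma(0) = (c_0 + phi_1 c_1) / (1 - phi_1^2) = (5.020992 + (-0.662)(-1.662)) / (1 - (-0.662)^2) = 6.121236 / 0.561756 = 10.89661.
Therefore gamma(0) = 10.8966 (to 4 decimal places).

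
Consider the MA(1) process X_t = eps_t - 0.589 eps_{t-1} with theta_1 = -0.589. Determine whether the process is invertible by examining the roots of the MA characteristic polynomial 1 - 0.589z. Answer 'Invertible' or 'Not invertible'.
\text{Invertible}

The MA(q) characteristic polynomial is P(z) = 1 - 0.589z.
Invertibility requires all roots to lie outside the unit circle, i.e. |z| > 1 for every root.
This is linear in z: 1 + (-0.589) z = 0  =>  z = -1/(-0.589) = 1.697793,  |z| = 1.697793.
Moduli of all roots: 1.6978.
All moduli strictly greater than 1? Yes.
Verdict: Invertible.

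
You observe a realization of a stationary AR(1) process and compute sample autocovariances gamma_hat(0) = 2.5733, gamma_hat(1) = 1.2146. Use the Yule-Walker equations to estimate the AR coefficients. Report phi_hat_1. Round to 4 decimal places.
\hat\phi_{1} = 0.4720

The Yule-Walker equations for an AR(p) process read, in matrix form,
  Gamma_p phi = r_p,   with   (Gamma_p)_{ij} = gamma(|i - j|),
                       (r_p)_i = gamma(i),   i,j = 1..p.
Substitute the sample gammas (Toeplitz matrix and right-hand side of size 1):
  Gamma_p = [[2.5733]]
  r_p     = [1.2146]
With p = 1 this is the single equation gamma(0) phi_1 = gamma(1):
  phi_hat_1 = gamma(1) / gamma(0) = 1.2146 / 2.5733 = 0.4720.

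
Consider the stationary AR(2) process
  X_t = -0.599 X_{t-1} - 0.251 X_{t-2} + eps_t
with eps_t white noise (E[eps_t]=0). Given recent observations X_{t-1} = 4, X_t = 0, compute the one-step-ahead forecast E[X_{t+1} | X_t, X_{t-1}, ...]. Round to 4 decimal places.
E[X_{t+1} \mid \mathcal F_t] = -1.0040

For an AR(p) model X_t = c + sum_i phi_i X_{t-i} + eps_t, the
one-step-ahead conditional mean is
  E[X_{t+1} | X_t, ...] = c + sum_i phi_i X_{t+1-i}.
Substitute known values:
  E[X_{t+1} | ...] = (-0.599) * (0) + (-0.251) * (4)
                   = -1.0040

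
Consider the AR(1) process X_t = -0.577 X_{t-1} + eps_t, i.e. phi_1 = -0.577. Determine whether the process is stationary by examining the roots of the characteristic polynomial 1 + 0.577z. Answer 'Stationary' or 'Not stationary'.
\text{Stationary}

The AR(p) characteristic polynomial is P(z) = 1 + 0.577z.
Stationarity requires all roots to lie outside the unit circle, i.e. |z| > 1 for every root.
This is linear in z: 1 + (0.577) z = 0  =>  z = -1/(0.577) = -1.733102,  |z| = 1.733102.
Moduli of all roots: 1.7331.
All moduli strictly greater than 1? Yes.
Verdict: Stationary.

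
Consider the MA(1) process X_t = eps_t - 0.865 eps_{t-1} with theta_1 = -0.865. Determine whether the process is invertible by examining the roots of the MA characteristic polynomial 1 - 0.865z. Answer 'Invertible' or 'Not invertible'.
\text{Invertible}

The MA(q) characteristic polynomial is P(z) = 1 - 0.865z.
Invertibility requires all roots to lie outside the unit circle, i.e. |z| > 1 for every root.
This is linear in z: 1 + (-0.865) z = 0  =>  z = -1/(-0.865) = 1.156069,  |z| = 1.156069.
Moduli of all roots: 1.1561.
All moduli strictly greater than 1? Yes.
Verdict: Invertible.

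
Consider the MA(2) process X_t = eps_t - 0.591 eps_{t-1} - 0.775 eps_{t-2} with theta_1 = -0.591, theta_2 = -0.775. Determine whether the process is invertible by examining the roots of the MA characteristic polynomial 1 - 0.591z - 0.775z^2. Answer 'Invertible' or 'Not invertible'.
\text{Not invertible}

The MA(q) characteristic polynomial is P(z) = 1 - 0.591z - 0.775z^2.
Invertibility requires all roots to lie outside the unit circle, i.e. |z| > 1 for every root.
Set 1 + (-0.591) z + (-0.775) z^2 = 0, i.e. a z^2 + b z + c = 0 with a = -0.775, b = -0.591, c = 1.
Discriminant D = b^2 - 4ac = (-0.591)^2 - 4*(-0.775)*1 = 0.349281 - (-3.1) = 3.449281.
D >= 0, so the roots are real: z = (-b +/- sqrt(D)) / (2a) = (0.591 +/- 1.857224) / (-1.55).
  z_1 = (0.591 + 1.857224) / (-1.55) = -1.5795,   |z_1| = 1.5795.
  z_2 = (0.591 - 1.857224) / (-1.55) = 0.8169,   |z_2| = 0.8169.
Moduli of all roots: 1.5795, 0.8169.
All moduli strictly greater than 1? No.
Verdict: Not invertible.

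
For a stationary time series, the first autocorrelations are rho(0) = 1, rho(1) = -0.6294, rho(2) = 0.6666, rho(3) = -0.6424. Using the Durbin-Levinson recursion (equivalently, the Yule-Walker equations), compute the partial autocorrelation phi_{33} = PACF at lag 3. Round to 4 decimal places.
\phi_{33} = -0.2669

The PACF at lag k is phi_{kk}, the last component of the solution
to the Yule-Walker system G_k phi = r_k where
  (G_k)_{ij} = rho(|i - j|), (r_k)_i = rho(i), i,j = 1..k.
Equivalently, Durbin-Levinson gives phi_{kk} iteratively:
  phi_{11} = rho(1)
  phi_{kk} = [rho(k) - sum_{j=1..k-1} phi_{k-1,j} rho(k-j)]
            / [1 - sum_{j=1..k-1} phi_{k-1,j} rho(j)],
  phi_{k,j} = phi_{k-1,j} - phi_{kk} phi_{k-1,k-j},  j = 1..k-1.
Step k = 1:
  phi_11 = rho(1) = -0.6294.
Step k = 2:
  phi_22 = [rho(2) - phi_11 rho(1)] / [1 - phi_11 rho(1)] = [0.6666 - (-0.6294)(-0.6294)] / [1 - (-0.6294)(-0.6294)]
         = 0.27045564 / 0.60385564 = 0.447881.
  Update: phi_21 = phi_11 - phi_22 phi_11 = -0.6294 - (0.447881)(-0.6294) = -0.347504.
Step k = 3:
  phi_33 = [rho(3) - phi_21 rho(2) - phi_22 rho(1)] / [1 - phi_21 rho(1) - phi_22 rho(2)]
    numerator   = -0.6424 - (-0.347504)(0.6666) - (0.447881)(-0.6294) = -0.12885767
    denominator = 1 - (-0.347504)(-0.6294) - (0.447881)(0.6666) = 0.48272362
  phi_33 = -0.12885767 / 0.48272362 = -0.2669.
Therefore phi_{33} = -0.2669.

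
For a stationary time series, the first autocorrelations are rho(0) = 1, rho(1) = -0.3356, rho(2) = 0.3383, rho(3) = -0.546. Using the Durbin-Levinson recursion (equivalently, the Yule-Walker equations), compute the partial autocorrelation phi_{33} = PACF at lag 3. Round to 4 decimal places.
\phi_{33} = -0.4530

The PACF at lag k is phi_{kk}, the last component of the solution
to the Yule-Walker system G_k phi = r_k where
  (G_k)_{ij} = rho(|i - j|), (r_k)_i = rho(i), i,j = 1..k.
Equivalently, Durbin-Levinson gives phi_{kk} iteratively:
  phi_{11} = rho(1)
  phi_{kk} = [rho(k) - sum_{j=1..k-1} phi_{k-1,j} rho(k-j)]
            / [1 - sum_{j=1..k-1} phi_{k-1,j} rho(j)],
  phi_{k,j} = phi_{k-1,j} - phi_{kk} phi_{k-1,k-j},  j = 1..k-1.
Step k = 1:
  phi_11 = rho(1) = -0.3356.
Step k = 2:
  phi_22 = [rho(2) - phi_11 rho(1)] / [1 - phi_11 rho(1)] = [0.3383 - (-0.3356)(-0.3356)] / [1 - (-0.3356)(-0.3356)]
         = 0.22567264 / 0.88737264 = 0.254316.
  Update: phi_21 = phi_11 - phi_22 phi_11 = -0.3356 - (0.254316)(-0.3356) = -0.250252.
Step k = 3:
  phi_33 = [rho(3) - phi_21 rho(2) - phi_22 rho(1)] / [1 - phi_21 rho(1) - phi_22 rho(2)]
    numerator   = -0.546 - (-0.250252)(0.3383) - (0.254316)(-0.3356) = -0.37599156
    denominator = 1 - (-0.250252)(-0.3356) - (0.254316)(0.3383) = 0.82998058
  phi_33 = -0.37599156 / 0.82998058 = -0.453.
Therefore phi_{33} = -0.4530.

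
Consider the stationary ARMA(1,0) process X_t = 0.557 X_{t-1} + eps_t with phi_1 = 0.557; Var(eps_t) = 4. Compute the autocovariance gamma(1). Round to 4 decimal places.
\gamma(1) = 3.2302

Multiply the model equation by X_{t-k} and take expectations. With theta_0 = psi_0 = 1 and psi_j the MA(infinity) weights, this gives
  gamma(k) - sum_i phi_i gamma(k-i) = c_k,
  c_k = sigma^2 * sum_{j=k..q} theta_j psi_{j-k}   (c_k = 0 for k > q),
using gamma(-m) = gamma(m).
Pure AR (q = 0): c_0 = sigma^2 = 4, c_k = 0 for k >= 1.
Equations for k = 0 and k = 1 (AR order 1):
  gamma(0) = phi_1 gamma(1) + c_0
  gamma(1) = phi_1 gamma(0) + c_1
Substituting the second into the first: gamma(0) (1 - phi_1^2) = c_0 + phi_1 c_1, so
  gamma(0) = c_0 / (1 - phi_1^2) = 4 / (1 - (0.557)^2) = 4 / 0.689751 = 5.799194.
  gamma(1) = phi_1 gamma(0) = (0.557)(5.799194) = 3.230151.
Therefore gamma(1) = 3.2302 (to 4 decimal places).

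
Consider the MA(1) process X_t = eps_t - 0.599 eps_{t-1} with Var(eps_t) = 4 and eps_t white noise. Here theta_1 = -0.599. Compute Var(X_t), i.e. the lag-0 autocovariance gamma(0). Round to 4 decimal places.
\gamma(0) = 5.4352

For an MA(q) process X_t = eps_t + sum_i theta_i eps_{t-i} with
Var(eps_t) = sigma^2, the variance is
  gamma(0) = sigma^2 * (1 + sum_i theta_i^2).
  sum_i theta_i^2 = (-0.599)^2 = 0.358801.
  gamma(0) = 4 * (1 + 0.358801) = 4 * 1.358801 = 5.435204, which rounds to 5.4352.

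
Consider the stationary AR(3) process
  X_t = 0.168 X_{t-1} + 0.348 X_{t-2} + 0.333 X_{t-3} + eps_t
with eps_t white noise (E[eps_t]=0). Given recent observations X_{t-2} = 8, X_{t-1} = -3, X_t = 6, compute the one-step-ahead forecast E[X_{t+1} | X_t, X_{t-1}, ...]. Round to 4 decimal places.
E[X_{t+1} \mid \mathcal F_t] = 2.6280

For an AR(p) model X_t = c + sum_i phi_i X_{t-i} + eps_t, the
one-step-ahead conditional mean is
  E[X_{t+1} | X_t, ...] = c + sum_i phi_i X_{t+1-i}.
Substitute known values:
  E[X_{t+1} | ...] = (0.168) * (6) + (0.348) * (-3) + (0.333) * (8)
                   = 2.6280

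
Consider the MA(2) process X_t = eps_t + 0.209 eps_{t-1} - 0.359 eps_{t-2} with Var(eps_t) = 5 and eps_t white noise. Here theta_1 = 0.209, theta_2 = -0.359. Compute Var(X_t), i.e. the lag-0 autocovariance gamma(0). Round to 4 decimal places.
\gamma(0) = 5.8628

For an MA(q) process X_t = eps_t + sum_i theta_i eps_{t-i} with
Var(eps_t) = sigma^2, the variance is
  gamma(0) = sigma^2 * (1 + sum_i theta_i^2).
  sum_i theta_i^2 = (0.209)^2 + (-0.359)^2 = 0.043681 + 0.128881 = 0.172562.
  gamma(0) = 5 * (1 + 0.172562) = 5 * 1.172562 = 5.86281, which rounds to 5.8628.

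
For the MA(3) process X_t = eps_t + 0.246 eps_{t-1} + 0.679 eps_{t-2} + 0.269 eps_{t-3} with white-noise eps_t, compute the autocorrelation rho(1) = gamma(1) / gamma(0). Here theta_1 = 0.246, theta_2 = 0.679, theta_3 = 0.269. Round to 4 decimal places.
\rho(1) = 0.3737

For an MA(q) process with theta_0 = 1, the autocovariance is
  gamma(k) = sigma^2 * sum_{i=0..q-k} theta_i * theta_{i+k},
and rho(k) = gamma(k) / gamma(0). Sigma^2 cancels.
  numerator   = (1)*(0.246) + (0.246)*(0.679) + (0.679)*(0.269) = 0.595685.
  denominator = (1)^2 + (0.246)^2 + (0.679)^2 + (0.269)^2 = 1.593918.
  rho(1) = 0.595685 / 1.593918 = 0.3737.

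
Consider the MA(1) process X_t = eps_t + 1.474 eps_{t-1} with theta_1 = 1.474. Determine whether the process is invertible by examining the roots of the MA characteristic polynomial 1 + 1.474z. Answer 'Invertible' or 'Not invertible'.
\text{Not invertible}

The MA(q) characteristic polynomial is P(z) = 1 + 1.474z.
Invertibility requires all roots to lie outside the unit circle, i.e. |z| > 1 for every root.
This is linear in z: 1 + (1.474) z = 0  =>  z = -1/(1.474) = -0.678426,  |z| = 0.678426.
Moduli of all roots: 0.6784.
All moduli strictly greater than 1? No.
Verdict: Not invertible.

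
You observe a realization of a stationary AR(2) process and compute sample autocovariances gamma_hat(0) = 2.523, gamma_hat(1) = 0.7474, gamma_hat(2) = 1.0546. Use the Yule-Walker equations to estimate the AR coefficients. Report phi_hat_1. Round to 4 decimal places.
\hat\phi_{1} = 0.1890

The Yule-Walker equations for an AR(p) process read, in matrix form,
  Gamma_p phi = r_p,   with   (Gamma_p)_{ij} = gamma(|i - j|),
                       (r_p)_i = gamma(i),   i,j = 1..p.
Substitute the sample gammas (Toeplitz matrix and right-hand side of size 2):
  Gamma_p = [[2.523, 0.7474], [0.7474, 2.523]]
  r_p     = [0.7474, 1.0546]
Written out:
  2.523 phi_1 + 0.7474 phi_2 = 0.7474
  0.7474 phi_1 + 2.523 phi_2 = 1.0546
Solve by Cramer's rule:
  det = gamma(0)^2 - gamma(1)^2 = (2.523)^2 - (0.7474)^2 = 6.365529 - 0.55860676 = 5.80692224
  phi_hat_1 = [gamma(1) gamma(0) - gamma(1) gamma(2)] / det = [(0.7474)(2.523) - (0.7474)(1.0546)] / 5.80692224 = 1.09748216 / 5.80692224 = 0.189
  phi_hat_2 = [gamma(0) gamma(2) - gamma(1)^2] / det = [(2.523)(1.0546) - (0.7474)^2] / 5.80692224 = 2.10214904 / 5.80692224 = 0.362
So phi_hat = [0.1890, 0.3620].
Therefore phi_hat_1 = 0.1890.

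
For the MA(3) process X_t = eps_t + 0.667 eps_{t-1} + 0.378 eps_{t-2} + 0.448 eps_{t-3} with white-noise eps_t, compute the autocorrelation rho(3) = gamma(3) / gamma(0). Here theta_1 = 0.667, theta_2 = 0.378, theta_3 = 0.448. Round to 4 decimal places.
\rho(3) = 0.2505

For an MA(q) process with theta_0 = 1, the autocovariance is
  gamma(k) = sigma^2 * sum_{i=0..q-k} theta_i * theta_{i+k},
and rho(k) = gamma(k) / gamma(0). Sigma^2 cancels.
  numerator   = (1)*(0.448) = 0.448.
  denominator = (1)^2 + (0.667)^2 + (0.378)^2 + (0.448)^2 = 1.788477.
  rho(3) = 0.448 / 1.788477 = 0.2505.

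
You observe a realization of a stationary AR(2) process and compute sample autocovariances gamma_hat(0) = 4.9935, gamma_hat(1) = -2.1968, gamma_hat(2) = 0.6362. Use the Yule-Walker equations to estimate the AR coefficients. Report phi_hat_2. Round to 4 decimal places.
\hat\phi_{2} = -0.0820

The Yule-Walker equations for an AR(p) process read, in matrix form,
  Gamma_p phi = r_p,   with   (Gamma_p)_{ij} = gamma(|i - j|),
                       (r_p)_i = gamma(i),   i,j = 1..p.
Substitute the sample gammas (Toeplitz matrix and right-hand side of size 2):
  Gamma_p = [[4.9935, -2.1968], [-2.1968, 4.9935]]
  r_p     = [-2.1968, 0.6362]
Written out:
  4.9935 phi_1 - 2.1968 phi_2 = -2.1968
  -2.1968 phi_1 + 4.9935 phi_2 = 0.6362
Solve by Cramer's rule:
  det = gamma(0)^2 - gamma(1)^2 = (4.9935)^2 - (-2.1968)^2 = 24.93504225 - 4.82593024 = 20.10911201
  phi_hat_1 = [gamma(1) gamma(0) - gamma(1) gamma(2)] / det = [(-2.1968)(4.9935) - (-2.1968)(0.6362)] / 20.10911201 = -9.57211664 / 20.10911201 = -0.476
  phi_hat_2 = [gamma(0) gamma(2) - gamma(1)^2] / det = [(4.9935)(0.6362) - (-2.1968)^2] / 20.10911201 = -1.64906554 / 20.10911201 = -0.082
So phi_hat = [-0.4760, -0.0820].
Therefore phi_hat_2 = -0.0820.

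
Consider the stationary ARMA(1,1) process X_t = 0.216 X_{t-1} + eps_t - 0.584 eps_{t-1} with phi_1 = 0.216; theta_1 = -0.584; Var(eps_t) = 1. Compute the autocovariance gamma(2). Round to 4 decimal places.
\gamma(2) = -0.0729

Multiply the model equation by X_{t-k} and take expectations. With theta_0 = psi_0 = 1 and psi_j the MA(infinity) weights, this gives
  gamma(k) - sum_i phi_i gamma(k-i) = c_k,
  c_k = sigma^2 * sum_{j=k..q} theta_j psi_{j-k}   (c_k = 0 for k > q),
using gamma(-m) = gamma(m).
psi-weights needed (psi_j = theta_j + sum_i phi_i psi_{j-i}):
  psi_1 = theta_1 + phi_1 = -0.584 + (0.216) = -0.368
Right-hand sides:
  c_0 = sigma^2 (1 + theta_1 psi_1) = 1 * (1 + (-0.584)(-0.368)) = 1 * 1.214912 = 1.214912
  c_1 = sigma^2 theta_1 = 1 * (-0.584) = -0.584
  c_2 = 0
Equations for k = 0 and k = 1 (AR order 1):
  gamma(0) = phi_1 gamma(1) + c_0
  gamma(1) = phi_1 gamma(0) + c_1
Substituting the second into the first: gamma(0) (1 - phi_1^2) = c_0 + phi_1 c_1, so
  gamma(0) = (c_0 + phi_1 c_1) / (1 - phi_1^2) = (1.214912 + (0.216)(-0.584)) / (1 - (0.216)^2) = 1.088768 / 0.953344 = 1.142052.
  gamma(1) = phi_1 gamma(0) + c_1 = (0.216)(1.142052) + (-0.584) = -0.337317.
For k = 2 (> q): gamma(2) = phi_1 gamma(1) = (0.216)(-0.337317) = -0.07286.
Therefore gamma(2) = -0.0729 (to 4 decimal places).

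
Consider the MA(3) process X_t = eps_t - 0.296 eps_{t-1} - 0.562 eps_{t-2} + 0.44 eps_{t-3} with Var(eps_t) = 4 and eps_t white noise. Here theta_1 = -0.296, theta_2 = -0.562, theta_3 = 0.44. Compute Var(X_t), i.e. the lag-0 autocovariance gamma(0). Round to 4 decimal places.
\gamma(0) = 6.3882

For an MA(q) process X_t = eps_t + sum_i theta_i eps_{t-i} with
Var(eps_t) = sigma^2, the variance is
  gamma(0) = sigma^2 * (1 + sum_i theta_i^2).
  sum_i theta_i^2 = (-0.296)^2 + (-0.562)^2 + (0.44)^2 = 0.087616 + 0.315844 + 0.1936 = 0.59706.
  gamma(0) = 4 * (1 + 0.59706) = 4 * 1.59706 = 6.38824, which rounds to 6.3882.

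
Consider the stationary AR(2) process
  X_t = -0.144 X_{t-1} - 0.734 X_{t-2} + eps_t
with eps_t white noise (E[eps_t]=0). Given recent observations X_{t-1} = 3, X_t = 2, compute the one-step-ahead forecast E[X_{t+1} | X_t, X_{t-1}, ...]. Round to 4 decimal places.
E[X_{t+1} \mid \mathcal F_t] = -2.4900

For an AR(p) model X_t = c + sum_i phi_i X_{t-i} + eps_t, the
one-step-ahead conditional mean is
  E[X_{t+1} | X_t, ...] = c + sum_i phi_i X_{t+1-i}.
Substitute known values:
  E[X_{t+1} | ...] = (-0.144) * (2) + (-0.734) * (3)
                   = -2.4900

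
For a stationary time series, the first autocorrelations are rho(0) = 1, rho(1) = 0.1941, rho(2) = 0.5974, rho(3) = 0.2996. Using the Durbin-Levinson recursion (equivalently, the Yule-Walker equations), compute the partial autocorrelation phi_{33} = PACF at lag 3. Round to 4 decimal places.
\phi_{33} = 0.2170

The PACF at lag k is phi_{kk}, the last component of the solution
to the Yule-Walker system G_k phi = r_k where
  (G_k)_{ij} = rho(|i - j|), (r_k)_i = rho(i), i,j = 1..k.
Equivalently, Durbin-Levinson gives phi_{kk} iteratively:
  phi_{11} = rho(1)
  phi_{kk} = [rho(k) - sum_{j=1..k-1} phi_{k-1,j} rho(k-j)]
            / [1 - sum_{j=1..k-1} phi_{k-1,j} rho(j)],
  phi_{k,j} = phi_{k-1,j} - phi_{kk} phi_{k-1,k-j},  j = 1..k-1.
Step k = 1:
  phi_11 = rho(1) = 0.1941.
Step k = 2:
  phi_22 = [rho(2) - phi_11 rho(1)] / [1 - phi_11 rho(1)] = [0.5974 - (0.1941)(0.1941)] / [1 - (0.1941)(0.1941)]
         = 0.55972519 / 0.96232519 = 0.581638.
  Update: phi_21 = phi_11 - phi_22 phi_11 = 0.1941 - (0.581638)(0.1941) = 0.081204.
Step k = 3:
  phi_33 = [rho(3) - phi_21 rho(2) - phi_22 rho(1)] / [1 - phi_21 rho(1) - phi_22 rho(2)]
    numerator   = 0.2996 - (0.081204)(0.5974) - (0.581638)(0.1941) = 0.13819273
    denominator = 1 - (0.081204)(0.1941) - (0.581638)(0.5974) = 0.63676758
  phi_33 = 0.13819273 / 0.63676758 = 0.217.
Therefore phi_{33} = 0.2170.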